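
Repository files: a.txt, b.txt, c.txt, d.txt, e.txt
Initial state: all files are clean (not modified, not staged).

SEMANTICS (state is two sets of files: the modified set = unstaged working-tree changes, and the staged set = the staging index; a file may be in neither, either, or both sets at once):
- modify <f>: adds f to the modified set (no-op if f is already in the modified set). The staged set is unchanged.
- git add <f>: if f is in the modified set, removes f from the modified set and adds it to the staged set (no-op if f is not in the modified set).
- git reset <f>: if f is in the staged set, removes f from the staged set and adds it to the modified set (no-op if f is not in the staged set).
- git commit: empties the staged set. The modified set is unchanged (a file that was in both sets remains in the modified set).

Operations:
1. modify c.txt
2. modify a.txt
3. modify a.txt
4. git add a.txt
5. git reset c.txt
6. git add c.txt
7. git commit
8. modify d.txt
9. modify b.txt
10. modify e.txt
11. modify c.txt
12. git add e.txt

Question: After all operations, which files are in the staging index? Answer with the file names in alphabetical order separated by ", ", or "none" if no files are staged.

After op 1 (modify c.txt): modified={c.txt} staged={none}
After op 2 (modify a.txt): modified={a.txt, c.txt} staged={none}
After op 3 (modify a.txt): modified={a.txt, c.txt} staged={none}
After op 4 (git add a.txt): modified={c.txt} staged={a.txt}
After op 5 (git reset c.txt): modified={c.txt} staged={a.txt}
After op 6 (git add c.txt): modified={none} staged={a.txt, c.txt}
After op 7 (git commit): modified={none} staged={none}
After op 8 (modify d.txt): modified={d.txt} staged={none}
After op 9 (modify b.txt): modified={b.txt, d.txt} staged={none}
After op 10 (modify e.txt): modified={b.txt, d.txt, e.txt} staged={none}
After op 11 (modify c.txt): modified={b.txt, c.txt, d.txt, e.txt} staged={none}
After op 12 (git add e.txt): modified={b.txt, c.txt, d.txt} staged={e.txt}

Answer: e.txt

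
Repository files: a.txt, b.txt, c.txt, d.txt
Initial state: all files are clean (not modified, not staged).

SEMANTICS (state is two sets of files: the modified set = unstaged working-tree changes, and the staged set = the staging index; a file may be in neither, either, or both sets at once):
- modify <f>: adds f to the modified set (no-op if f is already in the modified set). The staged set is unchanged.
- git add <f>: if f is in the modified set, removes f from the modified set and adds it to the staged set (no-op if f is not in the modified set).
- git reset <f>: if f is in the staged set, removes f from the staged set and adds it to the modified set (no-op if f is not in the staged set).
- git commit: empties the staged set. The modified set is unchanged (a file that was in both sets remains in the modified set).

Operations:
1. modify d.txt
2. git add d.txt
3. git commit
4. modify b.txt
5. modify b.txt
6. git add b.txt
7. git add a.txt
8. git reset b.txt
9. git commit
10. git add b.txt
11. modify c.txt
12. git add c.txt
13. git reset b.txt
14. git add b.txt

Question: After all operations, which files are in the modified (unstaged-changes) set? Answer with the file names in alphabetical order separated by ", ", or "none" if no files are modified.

After op 1 (modify d.txt): modified={d.txt} staged={none}
After op 2 (git add d.txt): modified={none} staged={d.txt}
After op 3 (git commit): modified={none} staged={none}
After op 4 (modify b.txt): modified={b.txt} staged={none}
After op 5 (modify b.txt): modified={b.txt} staged={none}
After op 6 (git add b.txt): modified={none} staged={b.txt}
After op 7 (git add a.txt): modified={none} staged={b.txt}
After op 8 (git reset b.txt): modified={b.txt} staged={none}
After op 9 (git commit): modified={b.txt} staged={none}
After op 10 (git add b.txt): modified={none} staged={b.txt}
After op 11 (modify c.txt): modified={c.txt} staged={b.txt}
After op 12 (git add c.txt): modified={none} staged={b.txt, c.txt}
After op 13 (git reset b.txt): modified={b.txt} staged={c.txt}
After op 14 (git add b.txt): modified={none} staged={b.txt, c.txt}

Answer: none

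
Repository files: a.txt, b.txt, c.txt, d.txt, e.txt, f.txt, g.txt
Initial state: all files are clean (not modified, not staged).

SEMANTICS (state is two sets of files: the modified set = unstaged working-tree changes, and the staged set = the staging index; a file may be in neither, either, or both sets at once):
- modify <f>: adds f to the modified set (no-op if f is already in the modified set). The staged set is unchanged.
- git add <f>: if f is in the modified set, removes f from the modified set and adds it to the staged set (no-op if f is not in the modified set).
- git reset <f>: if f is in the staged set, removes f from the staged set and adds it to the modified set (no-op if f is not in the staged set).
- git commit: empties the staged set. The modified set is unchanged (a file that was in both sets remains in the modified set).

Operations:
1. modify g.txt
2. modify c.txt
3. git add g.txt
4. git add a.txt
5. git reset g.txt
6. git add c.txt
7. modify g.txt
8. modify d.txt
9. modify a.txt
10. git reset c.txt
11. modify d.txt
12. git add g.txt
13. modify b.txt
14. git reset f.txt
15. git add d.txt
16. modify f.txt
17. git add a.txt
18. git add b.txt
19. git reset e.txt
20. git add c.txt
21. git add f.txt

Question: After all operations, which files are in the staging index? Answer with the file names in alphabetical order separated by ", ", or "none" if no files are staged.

Answer: a.txt, b.txt, c.txt, d.txt, f.txt, g.txt

Derivation:
After op 1 (modify g.txt): modified={g.txt} staged={none}
After op 2 (modify c.txt): modified={c.txt, g.txt} staged={none}
After op 3 (git add g.txt): modified={c.txt} staged={g.txt}
After op 4 (git add a.txt): modified={c.txt} staged={g.txt}
After op 5 (git reset g.txt): modified={c.txt, g.txt} staged={none}
After op 6 (git add c.txt): modified={g.txt} staged={c.txt}
After op 7 (modify g.txt): modified={g.txt} staged={c.txt}
After op 8 (modify d.txt): modified={d.txt, g.txt} staged={c.txt}
After op 9 (modify a.txt): modified={a.txt, d.txt, g.txt} staged={c.txt}
After op 10 (git reset c.txt): modified={a.txt, c.txt, d.txt, g.txt} staged={none}
After op 11 (modify d.txt): modified={a.txt, c.txt, d.txt, g.txt} staged={none}
After op 12 (git add g.txt): modified={a.txt, c.txt, d.txt} staged={g.txt}
After op 13 (modify b.txt): modified={a.txt, b.txt, c.txt, d.txt} staged={g.txt}
After op 14 (git reset f.txt): modified={a.txt, b.txt, c.txt, d.txt} staged={g.txt}
After op 15 (git add d.txt): modified={a.txt, b.txt, c.txt} staged={d.txt, g.txt}
After op 16 (modify f.txt): modified={a.txt, b.txt, c.txt, f.txt} staged={d.txt, g.txt}
After op 17 (git add a.txt): modified={b.txt, c.txt, f.txt} staged={a.txt, d.txt, g.txt}
After op 18 (git add b.txt): modified={c.txt, f.txt} staged={a.txt, b.txt, d.txt, g.txt}
After op 19 (git reset e.txt): modified={c.txt, f.txt} staged={a.txt, b.txt, d.txt, g.txt}
After op 20 (git add c.txt): modified={f.txt} staged={a.txt, b.txt, c.txt, d.txt, g.txt}
After op 21 (git add f.txt): modified={none} staged={a.txt, b.txt, c.txt, d.txt, f.txt, g.txt}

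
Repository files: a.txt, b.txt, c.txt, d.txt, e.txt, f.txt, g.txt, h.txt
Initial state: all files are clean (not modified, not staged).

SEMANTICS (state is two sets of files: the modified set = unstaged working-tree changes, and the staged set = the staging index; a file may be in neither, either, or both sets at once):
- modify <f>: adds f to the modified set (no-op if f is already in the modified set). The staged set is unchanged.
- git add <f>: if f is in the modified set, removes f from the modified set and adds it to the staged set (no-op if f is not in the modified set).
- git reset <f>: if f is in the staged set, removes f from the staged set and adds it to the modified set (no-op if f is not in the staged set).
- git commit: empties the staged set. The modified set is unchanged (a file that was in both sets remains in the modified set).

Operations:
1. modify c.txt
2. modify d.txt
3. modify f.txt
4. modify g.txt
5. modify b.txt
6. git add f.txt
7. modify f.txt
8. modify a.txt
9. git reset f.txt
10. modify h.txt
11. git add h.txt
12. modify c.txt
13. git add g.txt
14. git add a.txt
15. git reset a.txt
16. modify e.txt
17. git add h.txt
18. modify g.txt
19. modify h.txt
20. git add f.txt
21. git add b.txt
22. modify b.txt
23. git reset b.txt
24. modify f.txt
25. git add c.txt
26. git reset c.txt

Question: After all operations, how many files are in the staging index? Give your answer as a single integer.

Answer: 3

Derivation:
After op 1 (modify c.txt): modified={c.txt} staged={none}
After op 2 (modify d.txt): modified={c.txt, d.txt} staged={none}
After op 3 (modify f.txt): modified={c.txt, d.txt, f.txt} staged={none}
After op 4 (modify g.txt): modified={c.txt, d.txt, f.txt, g.txt} staged={none}
After op 5 (modify b.txt): modified={b.txt, c.txt, d.txt, f.txt, g.txt} staged={none}
After op 6 (git add f.txt): modified={b.txt, c.txt, d.txt, g.txt} staged={f.txt}
After op 7 (modify f.txt): modified={b.txt, c.txt, d.txt, f.txt, g.txt} staged={f.txt}
After op 8 (modify a.txt): modified={a.txt, b.txt, c.txt, d.txt, f.txt, g.txt} staged={f.txt}
After op 9 (git reset f.txt): modified={a.txt, b.txt, c.txt, d.txt, f.txt, g.txt} staged={none}
After op 10 (modify h.txt): modified={a.txt, b.txt, c.txt, d.txt, f.txt, g.txt, h.txt} staged={none}
After op 11 (git add h.txt): modified={a.txt, b.txt, c.txt, d.txt, f.txt, g.txt} staged={h.txt}
After op 12 (modify c.txt): modified={a.txt, b.txt, c.txt, d.txt, f.txt, g.txt} staged={h.txt}
After op 13 (git add g.txt): modified={a.txt, b.txt, c.txt, d.txt, f.txt} staged={g.txt, h.txt}
After op 14 (git add a.txt): modified={b.txt, c.txt, d.txt, f.txt} staged={a.txt, g.txt, h.txt}
After op 15 (git reset a.txt): modified={a.txt, b.txt, c.txt, d.txt, f.txt} staged={g.txt, h.txt}
After op 16 (modify e.txt): modified={a.txt, b.txt, c.txt, d.txt, e.txt, f.txt} staged={g.txt, h.txt}
After op 17 (git add h.txt): modified={a.txt, b.txt, c.txt, d.txt, e.txt, f.txt} staged={g.txt, h.txt}
After op 18 (modify g.txt): modified={a.txt, b.txt, c.txt, d.txt, e.txt, f.txt, g.txt} staged={g.txt, h.txt}
After op 19 (modify h.txt): modified={a.txt, b.txt, c.txt, d.txt, e.txt, f.txt, g.txt, h.txt} staged={g.txt, h.txt}
After op 20 (git add f.txt): modified={a.txt, b.txt, c.txt, d.txt, e.txt, g.txt, h.txt} staged={f.txt, g.txt, h.txt}
After op 21 (git add b.txt): modified={a.txt, c.txt, d.txt, e.txt, g.txt, h.txt} staged={b.txt, f.txt, g.txt, h.txt}
After op 22 (modify b.txt): modified={a.txt, b.txt, c.txt, d.txt, e.txt, g.txt, h.txt} staged={b.txt, f.txt, g.txt, h.txt}
After op 23 (git reset b.txt): modified={a.txt, b.txt, c.txt, d.txt, e.txt, g.txt, h.txt} staged={f.txt, g.txt, h.txt}
After op 24 (modify f.txt): modified={a.txt, b.txt, c.txt, d.txt, e.txt, f.txt, g.txt, h.txt} staged={f.txt, g.txt, h.txt}
After op 25 (git add c.txt): modified={a.txt, b.txt, d.txt, e.txt, f.txt, g.txt, h.txt} staged={c.txt, f.txt, g.txt, h.txt}
After op 26 (git reset c.txt): modified={a.txt, b.txt, c.txt, d.txt, e.txt, f.txt, g.txt, h.txt} staged={f.txt, g.txt, h.txt}
Final staged set: {f.txt, g.txt, h.txt} -> count=3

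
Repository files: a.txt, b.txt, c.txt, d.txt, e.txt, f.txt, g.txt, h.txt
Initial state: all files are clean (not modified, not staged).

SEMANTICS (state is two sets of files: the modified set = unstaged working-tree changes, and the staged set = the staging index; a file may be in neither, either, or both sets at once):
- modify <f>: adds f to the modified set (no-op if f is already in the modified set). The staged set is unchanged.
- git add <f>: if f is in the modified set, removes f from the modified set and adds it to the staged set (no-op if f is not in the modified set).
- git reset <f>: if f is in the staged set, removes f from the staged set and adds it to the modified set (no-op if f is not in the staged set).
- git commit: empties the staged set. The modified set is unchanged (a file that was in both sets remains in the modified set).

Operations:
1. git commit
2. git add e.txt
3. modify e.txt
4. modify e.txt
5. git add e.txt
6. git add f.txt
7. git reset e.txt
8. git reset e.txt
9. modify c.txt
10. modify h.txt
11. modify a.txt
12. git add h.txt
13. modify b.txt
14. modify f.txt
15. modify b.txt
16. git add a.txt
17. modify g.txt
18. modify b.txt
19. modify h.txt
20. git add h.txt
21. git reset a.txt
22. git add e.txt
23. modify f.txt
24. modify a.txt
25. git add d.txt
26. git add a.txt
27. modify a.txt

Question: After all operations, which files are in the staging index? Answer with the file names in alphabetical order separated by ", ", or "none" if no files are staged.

After op 1 (git commit): modified={none} staged={none}
After op 2 (git add e.txt): modified={none} staged={none}
After op 3 (modify e.txt): modified={e.txt} staged={none}
After op 4 (modify e.txt): modified={e.txt} staged={none}
After op 5 (git add e.txt): modified={none} staged={e.txt}
After op 6 (git add f.txt): modified={none} staged={e.txt}
After op 7 (git reset e.txt): modified={e.txt} staged={none}
After op 8 (git reset e.txt): modified={e.txt} staged={none}
After op 9 (modify c.txt): modified={c.txt, e.txt} staged={none}
After op 10 (modify h.txt): modified={c.txt, e.txt, h.txt} staged={none}
After op 11 (modify a.txt): modified={a.txt, c.txt, e.txt, h.txt} staged={none}
After op 12 (git add h.txt): modified={a.txt, c.txt, e.txt} staged={h.txt}
After op 13 (modify b.txt): modified={a.txt, b.txt, c.txt, e.txt} staged={h.txt}
After op 14 (modify f.txt): modified={a.txt, b.txt, c.txt, e.txt, f.txt} staged={h.txt}
After op 15 (modify b.txt): modified={a.txt, b.txt, c.txt, e.txt, f.txt} staged={h.txt}
After op 16 (git add a.txt): modified={b.txt, c.txt, e.txt, f.txt} staged={a.txt, h.txt}
After op 17 (modify g.txt): modified={b.txt, c.txt, e.txt, f.txt, g.txt} staged={a.txt, h.txt}
After op 18 (modify b.txt): modified={b.txt, c.txt, e.txt, f.txt, g.txt} staged={a.txt, h.txt}
After op 19 (modify h.txt): modified={b.txt, c.txt, e.txt, f.txt, g.txt, h.txt} staged={a.txt, h.txt}
After op 20 (git add h.txt): modified={b.txt, c.txt, e.txt, f.txt, g.txt} staged={a.txt, h.txt}
After op 21 (git reset a.txt): modified={a.txt, b.txt, c.txt, e.txt, f.txt, g.txt} staged={h.txt}
After op 22 (git add e.txt): modified={a.txt, b.txt, c.txt, f.txt, g.txt} staged={e.txt, h.txt}
After op 23 (modify f.txt): modified={a.txt, b.txt, c.txt, f.txt, g.txt} staged={e.txt, h.txt}
After op 24 (modify a.txt): modified={a.txt, b.txt, c.txt, f.txt, g.txt} staged={e.txt, h.txt}
After op 25 (git add d.txt): modified={a.txt, b.txt, c.txt, f.txt, g.txt} staged={e.txt, h.txt}
After op 26 (git add a.txt): modified={b.txt, c.txt, f.txt, g.txt} staged={a.txt, e.txt, h.txt}
After op 27 (modify a.txt): modified={a.txt, b.txt, c.txt, f.txt, g.txt} staged={a.txt, e.txt, h.txt}

Answer: a.txt, e.txt, h.txt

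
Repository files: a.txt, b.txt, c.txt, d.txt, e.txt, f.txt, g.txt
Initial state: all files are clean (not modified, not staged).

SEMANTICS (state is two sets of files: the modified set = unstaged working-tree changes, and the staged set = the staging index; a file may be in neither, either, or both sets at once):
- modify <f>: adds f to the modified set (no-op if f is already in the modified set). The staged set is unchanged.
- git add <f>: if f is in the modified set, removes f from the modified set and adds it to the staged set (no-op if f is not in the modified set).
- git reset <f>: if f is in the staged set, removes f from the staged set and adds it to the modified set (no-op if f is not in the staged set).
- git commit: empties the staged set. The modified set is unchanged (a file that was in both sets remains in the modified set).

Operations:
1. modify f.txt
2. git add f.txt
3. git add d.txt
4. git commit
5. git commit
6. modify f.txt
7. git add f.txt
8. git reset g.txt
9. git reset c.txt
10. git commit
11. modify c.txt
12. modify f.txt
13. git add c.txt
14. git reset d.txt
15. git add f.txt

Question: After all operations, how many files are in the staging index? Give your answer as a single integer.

Answer: 2

Derivation:
After op 1 (modify f.txt): modified={f.txt} staged={none}
After op 2 (git add f.txt): modified={none} staged={f.txt}
After op 3 (git add d.txt): modified={none} staged={f.txt}
After op 4 (git commit): modified={none} staged={none}
After op 5 (git commit): modified={none} staged={none}
After op 6 (modify f.txt): modified={f.txt} staged={none}
After op 7 (git add f.txt): modified={none} staged={f.txt}
After op 8 (git reset g.txt): modified={none} staged={f.txt}
After op 9 (git reset c.txt): modified={none} staged={f.txt}
After op 10 (git commit): modified={none} staged={none}
After op 11 (modify c.txt): modified={c.txt} staged={none}
After op 12 (modify f.txt): modified={c.txt, f.txt} staged={none}
After op 13 (git add c.txt): modified={f.txt} staged={c.txt}
After op 14 (git reset d.txt): modified={f.txt} staged={c.txt}
After op 15 (git add f.txt): modified={none} staged={c.txt, f.txt}
Final staged set: {c.txt, f.txt} -> count=2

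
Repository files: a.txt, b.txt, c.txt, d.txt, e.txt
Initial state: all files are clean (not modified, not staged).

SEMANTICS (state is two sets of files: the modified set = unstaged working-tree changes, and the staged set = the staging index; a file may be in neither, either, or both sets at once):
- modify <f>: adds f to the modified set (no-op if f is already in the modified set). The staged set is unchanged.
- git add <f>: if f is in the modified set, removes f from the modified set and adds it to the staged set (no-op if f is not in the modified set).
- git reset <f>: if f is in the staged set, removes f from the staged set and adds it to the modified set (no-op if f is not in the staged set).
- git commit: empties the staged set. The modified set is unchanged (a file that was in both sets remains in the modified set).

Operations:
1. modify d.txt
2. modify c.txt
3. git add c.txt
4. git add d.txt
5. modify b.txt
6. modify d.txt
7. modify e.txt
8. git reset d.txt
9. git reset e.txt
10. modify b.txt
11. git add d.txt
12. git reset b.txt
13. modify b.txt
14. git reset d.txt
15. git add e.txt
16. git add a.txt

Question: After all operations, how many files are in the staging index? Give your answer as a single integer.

After op 1 (modify d.txt): modified={d.txt} staged={none}
After op 2 (modify c.txt): modified={c.txt, d.txt} staged={none}
After op 3 (git add c.txt): modified={d.txt} staged={c.txt}
After op 4 (git add d.txt): modified={none} staged={c.txt, d.txt}
After op 5 (modify b.txt): modified={b.txt} staged={c.txt, d.txt}
After op 6 (modify d.txt): modified={b.txt, d.txt} staged={c.txt, d.txt}
After op 7 (modify e.txt): modified={b.txt, d.txt, e.txt} staged={c.txt, d.txt}
After op 8 (git reset d.txt): modified={b.txt, d.txt, e.txt} staged={c.txt}
After op 9 (git reset e.txt): modified={b.txt, d.txt, e.txt} staged={c.txt}
After op 10 (modify b.txt): modified={b.txt, d.txt, e.txt} staged={c.txt}
After op 11 (git add d.txt): modified={b.txt, e.txt} staged={c.txt, d.txt}
After op 12 (git reset b.txt): modified={b.txt, e.txt} staged={c.txt, d.txt}
After op 13 (modify b.txt): modified={b.txt, e.txt} staged={c.txt, d.txt}
After op 14 (git reset d.txt): modified={b.txt, d.txt, e.txt} staged={c.txt}
After op 15 (git add e.txt): modified={b.txt, d.txt} staged={c.txt, e.txt}
After op 16 (git add a.txt): modified={b.txt, d.txt} staged={c.txt, e.txt}
Final staged set: {c.txt, e.txt} -> count=2

Answer: 2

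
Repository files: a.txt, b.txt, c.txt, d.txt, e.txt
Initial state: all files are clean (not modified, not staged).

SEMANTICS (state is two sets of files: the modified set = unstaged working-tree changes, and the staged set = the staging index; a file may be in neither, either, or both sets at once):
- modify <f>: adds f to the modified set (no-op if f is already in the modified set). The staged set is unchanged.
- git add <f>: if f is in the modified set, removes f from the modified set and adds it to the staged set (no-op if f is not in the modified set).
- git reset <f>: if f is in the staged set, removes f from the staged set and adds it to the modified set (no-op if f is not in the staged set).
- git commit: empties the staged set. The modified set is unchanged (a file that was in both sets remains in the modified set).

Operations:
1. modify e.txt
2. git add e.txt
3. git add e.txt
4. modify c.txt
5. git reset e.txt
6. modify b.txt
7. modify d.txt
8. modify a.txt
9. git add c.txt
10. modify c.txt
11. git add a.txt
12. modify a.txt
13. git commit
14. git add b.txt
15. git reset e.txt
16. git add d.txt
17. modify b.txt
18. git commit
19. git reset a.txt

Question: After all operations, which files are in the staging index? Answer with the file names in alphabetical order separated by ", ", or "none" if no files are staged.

After op 1 (modify e.txt): modified={e.txt} staged={none}
After op 2 (git add e.txt): modified={none} staged={e.txt}
After op 3 (git add e.txt): modified={none} staged={e.txt}
After op 4 (modify c.txt): modified={c.txt} staged={e.txt}
After op 5 (git reset e.txt): modified={c.txt, e.txt} staged={none}
After op 6 (modify b.txt): modified={b.txt, c.txt, e.txt} staged={none}
After op 7 (modify d.txt): modified={b.txt, c.txt, d.txt, e.txt} staged={none}
After op 8 (modify a.txt): modified={a.txt, b.txt, c.txt, d.txt, e.txt} staged={none}
After op 9 (git add c.txt): modified={a.txt, b.txt, d.txt, e.txt} staged={c.txt}
After op 10 (modify c.txt): modified={a.txt, b.txt, c.txt, d.txt, e.txt} staged={c.txt}
After op 11 (git add a.txt): modified={b.txt, c.txt, d.txt, e.txt} staged={a.txt, c.txt}
After op 12 (modify a.txt): modified={a.txt, b.txt, c.txt, d.txt, e.txt} staged={a.txt, c.txt}
After op 13 (git commit): modified={a.txt, b.txt, c.txt, d.txt, e.txt} staged={none}
After op 14 (git add b.txt): modified={a.txt, c.txt, d.txt, e.txt} staged={b.txt}
After op 15 (git reset e.txt): modified={a.txt, c.txt, d.txt, e.txt} staged={b.txt}
After op 16 (git add d.txt): modified={a.txt, c.txt, e.txt} staged={b.txt, d.txt}
After op 17 (modify b.txt): modified={a.txt, b.txt, c.txt, e.txt} staged={b.txt, d.txt}
After op 18 (git commit): modified={a.txt, b.txt, c.txt, e.txt} staged={none}
After op 19 (git reset a.txt): modified={a.txt, b.txt, c.txt, e.txt} staged={none}

Answer: none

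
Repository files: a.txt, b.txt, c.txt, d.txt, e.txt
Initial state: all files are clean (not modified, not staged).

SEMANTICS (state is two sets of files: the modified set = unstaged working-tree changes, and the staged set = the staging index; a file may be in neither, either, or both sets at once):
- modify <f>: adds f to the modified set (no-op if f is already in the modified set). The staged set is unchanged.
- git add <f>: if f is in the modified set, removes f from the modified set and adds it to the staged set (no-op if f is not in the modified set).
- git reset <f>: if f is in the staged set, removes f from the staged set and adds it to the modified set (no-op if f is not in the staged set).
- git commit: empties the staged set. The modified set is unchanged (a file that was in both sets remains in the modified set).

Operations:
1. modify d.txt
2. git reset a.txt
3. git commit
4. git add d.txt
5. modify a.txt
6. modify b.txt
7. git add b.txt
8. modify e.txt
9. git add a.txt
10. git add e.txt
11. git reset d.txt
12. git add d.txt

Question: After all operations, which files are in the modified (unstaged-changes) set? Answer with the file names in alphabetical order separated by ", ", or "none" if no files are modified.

Answer: none

Derivation:
After op 1 (modify d.txt): modified={d.txt} staged={none}
After op 2 (git reset a.txt): modified={d.txt} staged={none}
After op 3 (git commit): modified={d.txt} staged={none}
After op 4 (git add d.txt): modified={none} staged={d.txt}
After op 5 (modify a.txt): modified={a.txt} staged={d.txt}
After op 6 (modify b.txt): modified={a.txt, b.txt} staged={d.txt}
After op 7 (git add b.txt): modified={a.txt} staged={b.txt, d.txt}
After op 8 (modify e.txt): modified={a.txt, e.txt} staged={b.txt, d.txt}
After op 9 (git add a.txt): modified={e.txt} staged={a.txt, b.txt, d.txt}
After op 10 (git add e.txt): modified={none} staged={a.txt, b.txt, d.txt, e.txt}
After op 11 (git reset d.txt): modified={d.txt} staged={a.txt, b.txt, e.txt}
After op 12 (git add d.txt): modified={none} staged={a.txt, b.txt, d.txt, e.txt}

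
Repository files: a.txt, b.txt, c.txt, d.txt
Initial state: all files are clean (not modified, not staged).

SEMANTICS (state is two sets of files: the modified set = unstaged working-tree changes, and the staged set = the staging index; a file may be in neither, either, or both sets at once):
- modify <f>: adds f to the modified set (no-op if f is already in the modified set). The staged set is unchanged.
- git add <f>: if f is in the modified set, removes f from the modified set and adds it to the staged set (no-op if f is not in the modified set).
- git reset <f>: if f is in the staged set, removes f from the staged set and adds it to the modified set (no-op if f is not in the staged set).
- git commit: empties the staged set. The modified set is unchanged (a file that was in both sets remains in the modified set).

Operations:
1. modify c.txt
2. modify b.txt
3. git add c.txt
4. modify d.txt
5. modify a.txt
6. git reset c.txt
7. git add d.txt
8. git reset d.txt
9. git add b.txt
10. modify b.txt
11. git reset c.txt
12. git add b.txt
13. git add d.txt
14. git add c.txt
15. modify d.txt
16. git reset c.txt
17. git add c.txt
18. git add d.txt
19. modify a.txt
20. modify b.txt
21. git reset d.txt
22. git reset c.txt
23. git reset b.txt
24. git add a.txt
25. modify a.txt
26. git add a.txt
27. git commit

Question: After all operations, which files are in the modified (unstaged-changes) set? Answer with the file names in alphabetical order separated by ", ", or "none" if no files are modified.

Answer: b.txt, c.txt, d.txt

Derivation:
After op 1 (modify c.txt): modified={c.txt} staged={none}
After op 2 (modify b.txt): modified={b.txt, c.txt} staged={none}
After op 3 (git add c.txt): modified={b.txt} staged={c.txt}
After op 4 (modify d.txt): modified={b.txt, d.txt} staged={c.txt}
After op 5 (modify a.txt): modified={a.txt, b.txt, d.txt} staged={c.txt}
After op 6 (git reset c.txt): modified={a.txt, b.txt, c.txt, d.txt} staged={none}
After op 7 (git add d.txt): modified={a.txt, b.txt, c.txt} staged={d.txt}
After op 8 (git reset d.txt): modified={a.txt, b.txt, c.txt, d.txt} staged={none}
After op 9 (git add b.txt): modified={a.txt, c.txt, d.txt} staged={b.txt}
After op 10 (modify b.txt): modified={a.txt, b.txt, c.txt, d.txt} staged={b.txt}
After op 11 (git reset c.txt): modified={a.txt, b.txt, c.txt, d.txt} staged={b.txt}
After op 12 (git add b.txt): modified={a.txt, c.txt, d.txt} staged={b.txt}
After op 13 (git add d.txt): modified={a.txt, c.txt} staged={b.txt, d.txt}
After op 14 (git add c.txt): modified={a.txt} staged={b.txt, c.txt, d.txt}
After op 15 (modify d.txt): modified={a.txt, d.txt} staged={b.txt, c.txt, d.txt}
After op 16 (git reset c.txt): modified={a.txt, c.txt, d.txt} staged={b.txt, d.txt}
After op 17 (git add c.txt): modified={a.txt, d.txt} staged={b.txt, c.txt, d.txt}
After op 18 (git add d.txt): modified={a.txt} staged={b.txt, c.txt, d.txt}
After op 19 (modify a.txt): modified={a.txt} staged={b.txt, c.txt, d.txt}
After op 20 (modify b.txt): modified={a.txt, b.txt} staged={b.txt, c.txt, d.txt}
After op 21 (git reset d.txt): modified={a.txt, b.txt, d.txt} staged={b.txt, c.txt}
After op 22 (git reset c.txt): modified={a.txt, b.txt, c.txt, d.txt} staged={b.txt}
After op 23 (git reset b.txt): modified={a.txt, b.txt, c.txt, d.txt} staged={none}
After op 24 (git add a.txt): modified={b.txt, c.txt, d.txt} staged={a.txt}
After op 25 (modify a.txt): modified={a.txt, b.txt, c.txt, d.txt} staged={a.txt}
After op 26 (git add a.txt): modified={b.txt, c.txt, d.txt} staged={a.txt}
After op 27 (git commit): modified={b.txt, c.txt, d.txt} staged={none}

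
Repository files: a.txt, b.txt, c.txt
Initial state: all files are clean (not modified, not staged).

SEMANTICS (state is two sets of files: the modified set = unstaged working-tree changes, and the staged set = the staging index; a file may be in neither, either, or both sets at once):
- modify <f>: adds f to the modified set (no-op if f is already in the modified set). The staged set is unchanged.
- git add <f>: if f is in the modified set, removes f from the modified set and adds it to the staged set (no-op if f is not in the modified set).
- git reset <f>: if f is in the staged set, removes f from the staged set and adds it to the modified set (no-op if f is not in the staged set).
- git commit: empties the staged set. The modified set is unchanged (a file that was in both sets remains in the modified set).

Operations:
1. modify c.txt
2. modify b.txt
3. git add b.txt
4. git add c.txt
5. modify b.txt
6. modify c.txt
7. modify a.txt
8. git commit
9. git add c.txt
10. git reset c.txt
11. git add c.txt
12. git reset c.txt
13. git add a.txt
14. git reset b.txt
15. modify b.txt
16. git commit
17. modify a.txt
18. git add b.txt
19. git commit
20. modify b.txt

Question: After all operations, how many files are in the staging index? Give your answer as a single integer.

After op 1 (modify c.txt): modified={c.txt} staged={none}
After op 2 (modify b.txt): modified={b.txt, c.txt} staged={none}
After op 3 (git add b.txt): modified={c.txt} staged={b.txt}
After op 4 (git add c.txt): modified={none} staged={b.txt, c.txt}
After op 5 (modify b.txt): modified={b.txt} staged={b.txt, c.txt}
After op 6 (modify c.txt): modified={b.txt, c.txt} staged={b.txt, c.txt}
After op 7 (modify a.txt): modified={a.txt, b.txt, c.txt} staged={b.txt, c.txt}
After op 8 (git commit): modified={a.txt, b.txt, c.txt} staged={none}
After op 9 (git add c.txt): modified={a.txt, b.txt} staged={c.txt}
After op 10 (git reset c.txt): modified={a.txt, b.txt, c.txt} staged={none}
After op 11 (git add c.txt): modified={a.txt, b.txt} staged={c.txt}
After op 12 (git reset c.txt): modified={a.txt, b.txt, c.txt} staged={none}
After op 13 (git add a.txt): modified={b.txt, c.txt} staged={a.txt}
After op 14 (git reset b.txt): modified={b.txt, c.txt} staged={a.txt}
After op 15 (modify b.txt): modified={b.txt, c.txt} staged={a.txt}
After op 16 (git commit): modified={b.txt, c.txt} staged={none}
After op 17 (modify a.txt): modified={a.txt, b.txt, c.txt} staged={none}
After op 18 (git add b.txt): modified={a.txt, c.txt} staged={b.txt}
After op 19 (git commit): modified={a.txt, c.txt} staged={none}
After op 20 (modify b.txt): modified={a.txt, b.txt, c.txt} staged={none}
Final staged set: {none} -> count=0

Answer: 0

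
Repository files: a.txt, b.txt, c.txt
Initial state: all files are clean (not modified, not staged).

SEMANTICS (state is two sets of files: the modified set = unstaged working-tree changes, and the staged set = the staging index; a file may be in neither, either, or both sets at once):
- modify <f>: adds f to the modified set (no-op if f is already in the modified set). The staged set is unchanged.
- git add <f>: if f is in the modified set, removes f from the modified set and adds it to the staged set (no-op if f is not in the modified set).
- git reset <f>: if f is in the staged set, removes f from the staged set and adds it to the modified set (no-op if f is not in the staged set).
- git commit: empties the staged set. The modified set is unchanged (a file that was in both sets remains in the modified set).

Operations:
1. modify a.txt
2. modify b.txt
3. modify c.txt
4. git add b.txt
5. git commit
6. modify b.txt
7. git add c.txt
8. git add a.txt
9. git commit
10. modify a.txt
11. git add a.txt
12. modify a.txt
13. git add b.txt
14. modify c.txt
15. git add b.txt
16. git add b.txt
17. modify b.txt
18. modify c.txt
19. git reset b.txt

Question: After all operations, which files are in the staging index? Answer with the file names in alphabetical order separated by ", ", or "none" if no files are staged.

After op 1 (modify a.txt): modified={a.txt} staged={none}
After op 2 (modify b.txt): modified={a.txt, b.txt} staged={none}
After op 3 (modify c.txt): modified={a.txt, b.txt, c.txt} staged={none}
After op 4 (git add b.txt): modified={a.txt, c.txt} staged={b.txt}
After op 5 (git commit): modified={a.txt, c.txt} staged={none}
After op 6 (modify b.txt): modified={a.txt, b.txt, c.txt} staged={none}
After op 7 (git add c.txt): modified={a.txt, b.txt} staged={c.txt}
After op 8 (git add a.txt): modified={b.txt} staged={a.txt, c.txt}
After op 9 (git commit): modified={b.txt} staged={none}
After op 10 (modify a.txt): modified={a.txt, b.txt} staged={none}
After op 11 (git add a.txt): modified={b.txt} staged={a.txt}
After op 12 (modify a.txt): modified={a.txt, b.txt} staged={a.txt}
After op 13 (git add b.txt): modified={a.txt} staged={a.txt, b.txt}
After op 14 (modify c.txt): modified={a.txt, c.txt} staged={a.txt, b.txt}
After op 15 (git add b.txt): modified={a.txt, c.txt} staged={a.txt, b.txt}
After op 16 (git add b.txt): modified={a.txt, c.txt} staged={a.txt, b.txt}
After op 17 (modify b.txt): modified={a.txt, b.txt, c.txt} staged={a.txt, b.txt}
After op 18 (modify c.txt): modified={a.txt, b.txt, c.txt} staged={a.txt, b.txt}
After op 19 (git reset b.txt): modified={a.txt, b.txt, c.txt} staged={a.txt}

Answer: a.txt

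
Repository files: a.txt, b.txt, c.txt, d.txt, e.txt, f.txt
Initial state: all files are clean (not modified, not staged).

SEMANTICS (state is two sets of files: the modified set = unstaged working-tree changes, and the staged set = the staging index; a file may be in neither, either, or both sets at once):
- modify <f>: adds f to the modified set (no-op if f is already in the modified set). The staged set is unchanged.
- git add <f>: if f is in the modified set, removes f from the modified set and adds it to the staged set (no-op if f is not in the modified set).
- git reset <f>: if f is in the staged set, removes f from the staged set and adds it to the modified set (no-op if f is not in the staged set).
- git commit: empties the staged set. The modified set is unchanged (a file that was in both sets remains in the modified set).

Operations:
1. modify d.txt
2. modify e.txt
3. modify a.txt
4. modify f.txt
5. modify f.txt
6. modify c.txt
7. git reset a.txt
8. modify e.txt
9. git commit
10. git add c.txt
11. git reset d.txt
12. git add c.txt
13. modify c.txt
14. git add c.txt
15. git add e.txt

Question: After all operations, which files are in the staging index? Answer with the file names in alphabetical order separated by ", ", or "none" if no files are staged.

Answer: c.txt, e.txt

Derivation:
After op 1 (modify d.txt): modified={d.txt} staged={none}
After op 2 (modify e.txt): modified={d.txt, e.txt} staged={none}
After op 3 (modify a.txt): modified={a.txt, d.txt, e.txt} staged={none}
After op 4 (modify f.txt): modified={a.txt, d.txt, e.txt, f.txt} staged={none}
After op 5 (modify f.txt): modified={a.txt, d.txt, e.txt, f.txt} staged={none}
After op 6 (modify c.txt): modified={a.txt, c.txt, d.txt, e.txt, f.txt} staged={none}
After op 7 (git reset a.txt): modified={a.txt, c.txt, d.txt, e.txt, f.txt} staged={none}
After op 8 (modify e.txt): modified={a.txt, c.txt, d.txt, e.txt, f.txt} staged={none}
After op 9 (git commit): modified={a.txt, c.txt, d.txt, e.txt, f.txt} staged={none}
After op 10 (git add c.txt): modified={a.txt, d.txt, e.txt, f.txt} staged={c.txt}
After op 11 (git reset d.txt): modified={a.txt, d.txt, e.txt, f.txt} staged={c.txt}
After op 12 (git add c.txt): modified={a.txt, d.txt, e.txt, f.txt} staged={c.txt}
After op 13 (modify c.txt): modified={a.txt, c.txt, d.txt, e.txt, f.txt} staged={c.txt}
After op 14 (git add c.txt): modified={a.txt, d.txt, e.txt, f.txt} staged={c.txt}
After op 15 (git add e.txt): modified={a.txt, d.txt, f.txt} staged={c.txt, e.txt}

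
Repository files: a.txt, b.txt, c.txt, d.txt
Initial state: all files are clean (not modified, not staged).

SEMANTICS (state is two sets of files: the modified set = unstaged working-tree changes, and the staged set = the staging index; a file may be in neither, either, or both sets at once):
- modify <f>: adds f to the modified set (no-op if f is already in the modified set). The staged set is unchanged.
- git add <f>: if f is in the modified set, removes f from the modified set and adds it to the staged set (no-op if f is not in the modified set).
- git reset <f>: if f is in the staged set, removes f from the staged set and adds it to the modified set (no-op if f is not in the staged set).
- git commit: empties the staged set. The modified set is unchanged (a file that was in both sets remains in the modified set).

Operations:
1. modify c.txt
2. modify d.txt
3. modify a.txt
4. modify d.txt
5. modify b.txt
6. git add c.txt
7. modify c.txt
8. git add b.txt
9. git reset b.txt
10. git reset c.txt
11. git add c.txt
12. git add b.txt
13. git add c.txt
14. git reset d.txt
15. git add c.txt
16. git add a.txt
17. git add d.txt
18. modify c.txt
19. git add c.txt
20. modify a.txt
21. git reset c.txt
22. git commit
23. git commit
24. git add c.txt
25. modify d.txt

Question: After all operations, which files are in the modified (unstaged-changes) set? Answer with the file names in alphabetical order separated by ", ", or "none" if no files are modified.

Answer: a.txt, d.txt

Derivation:
After op 1 (modify c.txt): modified={c.txt} staged={none}
After op 2 (modify d.txt): modified={c.txt, d.txt} staged={none}
After op 3 (modify a.txt): modified={a.txt, c.txt, d.txt} staged={none}
After op 4 (modify d.txt): modified={a.txt, c.txt, d.txt} staged={none}
After op 5 (modify b.txt): modified={a.txt, b.txt, c.txt, d.txt} staged={none}
After op 6 (git add c.txt): modified={a.txt, b.txt, d.txt} staged={c.txt}
After op 7 (modify c.txt): modified={a.txt, b.txt, c.txt, d.txt} staged={c.txt}
After op 8 (git add b.txt): modified={a.txt, c.txt, d.txt} staged={b.txt, c.txt}
After op 9 (git reset b.txt): modified={a.txt, b.txt, c.txt, d.txt} staged={c.txt}
After op 10 (git reset c.txt): modified={a.txt, b.txt, c.txt, d.txt} staged={none}
After op 11 (git add c.txt): modified={a.txt, b.txt, d.txt} staged={c.txt}
After op 12 (git add b.txt): modified={a.txt, d.txt} staged={b.txt, c.txt}
After op 13 (git add c.txt): modified={a.txt, d.txt} staged={b.txt, c.txt}
After op 14 (git reset d.txt): modified={a.txt, d.txt} staged={b.txt, c.txt}
After op 15 (git add c.txt): modified={a.txt, d.txt} staged={b.txt, c.txt}
After op 16 (git add a.txt): modified={d.txt} staged={a.txt, b.txt, c.txt}
After op 17 (git add d.txt): modified={none} staged={a.txt, b.txt, c.txt, d.txt}
After op 18 (modify c.txt): modified={c.txt} staged={a.txt, b.txt, c.txt, d.txt}
After op 19 (git add c.txt): modified={none} staged={a.txt, b.txt, c.txt, d.txt}
After op 20 (modify a.txt): modified={a.txt} staged={a.txt, b.txt, c.txt, d.txt}
After op 21 (git reset c.txt): modified={a.txt, c.txt} staged={a.txt, b.txt, d.txt}
After op 22 (git commit): modified={a.txt, c.txt} staged={none}
After op 23 (git commit): modified={a.txt, c.txt} staged={none}
After op 24 (git add c.txt): modified={a.txt} staged={c.txt}
After op 25 (modify d.txt): modified={a.txt, d.txt} staged={c.txt}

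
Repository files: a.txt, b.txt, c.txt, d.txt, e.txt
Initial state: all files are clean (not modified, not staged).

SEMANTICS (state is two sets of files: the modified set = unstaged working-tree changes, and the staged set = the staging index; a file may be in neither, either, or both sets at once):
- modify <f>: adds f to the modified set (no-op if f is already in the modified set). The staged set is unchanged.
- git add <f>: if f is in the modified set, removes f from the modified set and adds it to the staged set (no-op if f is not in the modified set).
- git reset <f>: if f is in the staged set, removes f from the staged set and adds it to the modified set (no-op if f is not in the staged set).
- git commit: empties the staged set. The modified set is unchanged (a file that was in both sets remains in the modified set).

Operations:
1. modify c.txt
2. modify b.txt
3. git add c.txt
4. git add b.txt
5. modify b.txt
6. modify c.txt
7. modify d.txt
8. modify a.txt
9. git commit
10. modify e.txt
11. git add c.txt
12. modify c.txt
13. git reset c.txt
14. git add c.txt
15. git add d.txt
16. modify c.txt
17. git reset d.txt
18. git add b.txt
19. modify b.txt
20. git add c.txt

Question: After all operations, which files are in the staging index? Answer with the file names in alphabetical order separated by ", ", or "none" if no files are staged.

After op 1 (modify c.txt): modified={c.txt} staged={none}
After op 2 (modify b.txt): modified={b.txt, c.txt} staged={none}
After op 3 (git add c.txt): modified={b.txt} staged={c.txt}
After op 4 (git add b.txt): modified={none} staged={b.txt, c.txt}
After op 5 (modify b.txt): modified={b.txt} staged={b.txt, c.txt}
After op 6 (modify c.txt): modified={b.txt, c.txt} staged={b.txt, c.txt}
After op 7 (modify d.txt): modified={b.txt, c.txt, d.txt} staged={b.txt, c.txt}
After op 8 (modify a.txt): modified={a.txt, b.txt, c.txt, d.txt} staged={b.txt, c.txt}
After op 9 (git commit): modified={a.txt, b.txt, c.txt, d.txt} staged={none}
After op 10 (modify e.txt): modified={a.txt, b.txt, c.txt, d.txt, e.txt} staged={none}
After op 11 (git add c.txt): modified={a.txt, b.txt, d.txt, e.txt} staged={c.txt}
After op 12 (modify c.txt): modified={a.txt, b.txt, c.txt, d.txt, e.txt} staged={c.txt}
After op 13 (git reset c.txt): modified={a.txt, b.txt, c.txt, d.txt, e.txt} staged={none}
After op 14 (git add c.txt): modified={a.txt, b.txt, d.txt, e.txt} staged={c.txt}
After op 15 (git add d.txt): modified={a.txt, b.txt, e.txt} staged={c.txt, d.txt}
After op 16 (modify c.txt): modified={a.txt, b.txt, c.txt, e.txt} staged={c.txt, d.txt}
After op 17 (git reset d.txt): modified={a.txt, b.txt, c.txt, d.txt, e.txt} staged={c.txt}
After op 18 (git add b.txt): modified={a.txt, c.txt, d.txt, e.txt} staged={b.txt, c.txt}
After op 19 (modify b.txt): modified={a.txt, b.txt, c.txt, d.txt, e.txt} staged={b.txt, c.txt}
After op 20 (git add c.txt): modified={a.txt, b.txt, d.txt, e.txt} staged={b.txt, c.txt}

Answer: b.txt, c.txt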